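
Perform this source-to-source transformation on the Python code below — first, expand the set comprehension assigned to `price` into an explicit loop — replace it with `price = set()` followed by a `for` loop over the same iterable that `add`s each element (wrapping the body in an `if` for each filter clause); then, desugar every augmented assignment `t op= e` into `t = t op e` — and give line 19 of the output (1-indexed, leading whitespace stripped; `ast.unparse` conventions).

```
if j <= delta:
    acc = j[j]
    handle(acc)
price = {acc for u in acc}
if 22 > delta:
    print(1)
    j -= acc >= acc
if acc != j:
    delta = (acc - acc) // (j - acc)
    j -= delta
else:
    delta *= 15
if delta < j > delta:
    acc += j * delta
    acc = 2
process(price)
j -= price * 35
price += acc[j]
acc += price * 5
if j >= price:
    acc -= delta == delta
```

j = j - price * 35

Transformed code:
if j <= delta:
    acc = j[j]
    handle(acc)
price = set()
for u in acc:
    price.add(acc)
if 22 > delta:
    print(1)
    j = j - (acc >= acc)
if acc != j:
    delta = (acc - acc) // (j - acc)
    j = j - delta
else:
    delta = delta * 15
if delta < j > delta:
    acc = acc + j * delta
    acc = 2
process(price)
j = j - price * 35
price = price + acc[j]
acc = acc + price * 5
if j >= price:
    acc = acc - (delta == delta)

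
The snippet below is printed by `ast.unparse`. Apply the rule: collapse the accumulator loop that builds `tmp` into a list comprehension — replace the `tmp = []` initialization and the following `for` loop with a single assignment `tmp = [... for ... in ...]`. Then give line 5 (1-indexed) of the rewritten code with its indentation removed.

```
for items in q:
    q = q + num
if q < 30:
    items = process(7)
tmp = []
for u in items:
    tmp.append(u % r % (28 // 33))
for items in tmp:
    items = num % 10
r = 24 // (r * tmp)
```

tmp = [u % r % (28 // 33) for u in items]

Transformed code:
for items in q:
    q = q + num
if q < 30:
    items = process(7)
tmp = [u % r % (28 // 33) for u in items]
for items in tmp:
    items = num % 10
r = 24 // (r * tmp)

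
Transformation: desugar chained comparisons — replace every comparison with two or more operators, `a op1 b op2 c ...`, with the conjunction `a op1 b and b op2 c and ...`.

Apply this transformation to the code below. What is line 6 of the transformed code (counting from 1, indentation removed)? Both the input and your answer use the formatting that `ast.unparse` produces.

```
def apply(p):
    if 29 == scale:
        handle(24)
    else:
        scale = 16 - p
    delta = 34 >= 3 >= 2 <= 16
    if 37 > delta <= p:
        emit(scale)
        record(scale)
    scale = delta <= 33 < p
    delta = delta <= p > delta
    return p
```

delta = 34 >= 3 and 3 >= 2 and (2 <= 16)

Transformed code:
def apply(p):
    if 29 == scale:
        handle(24)
    else:
        scale = 16 - p
    delta = 34 >= 3 and 3 >= 2 and (2 <= 16)
    if 37 > delta and delta <= p:
        emit(scale)
        record(scale)
    scale = delta <= 33 and 33 < p
    delta = delta <= p and p > delta
    return p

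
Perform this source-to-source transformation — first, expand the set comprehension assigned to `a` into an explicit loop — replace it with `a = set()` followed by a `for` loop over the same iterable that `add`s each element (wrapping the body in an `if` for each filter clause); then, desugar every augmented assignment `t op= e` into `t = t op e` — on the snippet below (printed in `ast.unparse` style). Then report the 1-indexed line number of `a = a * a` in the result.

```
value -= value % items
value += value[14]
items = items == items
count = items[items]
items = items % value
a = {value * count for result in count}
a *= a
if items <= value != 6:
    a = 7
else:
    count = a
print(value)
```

9

Transformed code:
value = value - value % items
value = value + value[14]
items = items == items
count = items[items]
items = items % value
a = set()
for result in count:
    a.add(value * count)
a = a * a
if items <= value != 6:
    a = 7
else:
    count = a
print(value)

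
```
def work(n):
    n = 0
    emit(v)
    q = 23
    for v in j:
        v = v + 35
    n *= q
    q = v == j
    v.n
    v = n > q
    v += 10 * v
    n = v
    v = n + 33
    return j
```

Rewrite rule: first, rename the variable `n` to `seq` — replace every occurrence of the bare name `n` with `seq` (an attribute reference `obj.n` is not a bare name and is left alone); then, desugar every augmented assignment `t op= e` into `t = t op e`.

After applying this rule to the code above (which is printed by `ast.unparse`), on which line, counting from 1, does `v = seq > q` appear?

Transformed code:
def work(seq):
    seq = 0
    emit(v)
    q = 23
    for v in j:
        v = v + 35
    seq = seq * q
    q = v == j
    v.n
    v = seq > q
    v = v + 10 * v
    seq = v
    v = seq + 33
    return j

10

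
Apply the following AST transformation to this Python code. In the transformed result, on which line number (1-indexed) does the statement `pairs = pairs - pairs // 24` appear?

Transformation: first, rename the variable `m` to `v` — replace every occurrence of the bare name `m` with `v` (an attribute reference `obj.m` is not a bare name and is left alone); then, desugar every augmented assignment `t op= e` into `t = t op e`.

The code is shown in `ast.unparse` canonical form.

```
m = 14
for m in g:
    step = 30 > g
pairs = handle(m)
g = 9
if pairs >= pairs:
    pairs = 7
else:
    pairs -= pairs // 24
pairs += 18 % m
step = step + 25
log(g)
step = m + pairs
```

Transformed code:
v = 14
for v in g:
    step = 30 > g
pairs = handle(v)
g = 9
if pairs >= pairs:
    pairs = 7
else:
    pairs = pairs - pairs // 24
pairs = pairs + 18 % v
step = step + 25
log(g)
step = v + pairs

9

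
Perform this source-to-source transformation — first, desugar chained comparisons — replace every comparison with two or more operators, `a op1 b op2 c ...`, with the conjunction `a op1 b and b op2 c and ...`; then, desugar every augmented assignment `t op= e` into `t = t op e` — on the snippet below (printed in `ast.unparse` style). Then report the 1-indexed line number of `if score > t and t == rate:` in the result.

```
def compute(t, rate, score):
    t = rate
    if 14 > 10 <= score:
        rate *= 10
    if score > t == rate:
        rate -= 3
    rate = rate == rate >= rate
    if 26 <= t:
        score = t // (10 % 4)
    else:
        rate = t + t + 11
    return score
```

Transformed code:
def compute(t, rate, score):
    t = rate
    if 14 > 10 and 10 <= score:
        rate = rate * 10
    if score > t and t == rate:
        rate = rate - 3
    rate = rate == rate and rate >= rate
    if 26 <= t:
        score = t // (10 % 4)
    else:
        rate = t + t + 11
    return score

5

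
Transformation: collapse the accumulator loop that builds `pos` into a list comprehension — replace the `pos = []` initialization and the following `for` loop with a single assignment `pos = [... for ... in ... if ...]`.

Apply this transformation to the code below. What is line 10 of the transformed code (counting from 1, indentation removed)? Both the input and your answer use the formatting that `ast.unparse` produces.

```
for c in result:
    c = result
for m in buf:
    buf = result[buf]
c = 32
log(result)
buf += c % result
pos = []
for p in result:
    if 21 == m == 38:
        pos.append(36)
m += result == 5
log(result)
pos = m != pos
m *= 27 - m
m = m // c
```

log(result)

Transformed code:
for c in result:
    c = result
for m in buf:
    buf = result[buf]
c = 32
log(result)
buf += c % result
pos = [36 for p in result if 21 == m == 38]
m += result == 5
log(result)
pos = m != pos
m *= 27 - m
m = m // c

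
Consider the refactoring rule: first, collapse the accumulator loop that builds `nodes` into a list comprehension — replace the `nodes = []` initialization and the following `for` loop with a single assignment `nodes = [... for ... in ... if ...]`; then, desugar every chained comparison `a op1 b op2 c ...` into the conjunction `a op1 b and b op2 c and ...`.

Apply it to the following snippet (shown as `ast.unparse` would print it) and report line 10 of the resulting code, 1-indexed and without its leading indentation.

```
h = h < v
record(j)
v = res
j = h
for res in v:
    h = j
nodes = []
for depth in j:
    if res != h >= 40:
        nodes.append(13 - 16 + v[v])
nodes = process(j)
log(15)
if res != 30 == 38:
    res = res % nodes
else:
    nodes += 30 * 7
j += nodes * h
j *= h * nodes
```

Transformed code:
h = h < v
record(j)
v = res
j = h
for res in v:
    h = j
nodes = [13 - 16 + v[v] for depth in j if res != h and h >= 40]
nodes = process(j)
log(15)
if res != 30 and 30 == 38:
    res = res % nodes
else:
    nodes += 30 * 7
j += nodes * h
j *= h * nodes

if res != 30 and 30 == 38:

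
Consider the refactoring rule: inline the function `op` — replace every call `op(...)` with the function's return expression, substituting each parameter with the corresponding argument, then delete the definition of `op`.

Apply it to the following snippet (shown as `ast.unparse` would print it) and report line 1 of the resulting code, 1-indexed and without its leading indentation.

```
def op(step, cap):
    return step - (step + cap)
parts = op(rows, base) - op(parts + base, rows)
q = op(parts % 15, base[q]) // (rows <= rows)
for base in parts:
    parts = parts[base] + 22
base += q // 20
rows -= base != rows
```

Transformed code:
parts = rows - (rows + base) - (parts + base - (parts + base + rows))
q = (parts % 15 - (parts % 15 + base[q])) // (rows <= rows)
for base in parts:
    parts = parts[base] + 22
base += q // 20
rows -= base != rows

parts = rows - (rows + base) - (parts + base - (parts + base + rows))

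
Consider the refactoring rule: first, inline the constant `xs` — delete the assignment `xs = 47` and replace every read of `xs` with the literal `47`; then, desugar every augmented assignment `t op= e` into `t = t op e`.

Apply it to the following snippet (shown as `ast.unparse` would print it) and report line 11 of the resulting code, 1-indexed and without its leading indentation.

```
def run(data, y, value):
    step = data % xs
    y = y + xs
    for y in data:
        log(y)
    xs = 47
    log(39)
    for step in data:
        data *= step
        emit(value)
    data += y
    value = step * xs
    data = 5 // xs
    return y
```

Transformed code:
def run(data, y, value):
    step = data % 47
    y = y + 47
    for y in data:
        log(y)
    log(39)
    for step in data:
        data = data * step
        emit(value)
    data = data + y
    value = step * 47
    data = 5 // 47
    return y

value = step * 47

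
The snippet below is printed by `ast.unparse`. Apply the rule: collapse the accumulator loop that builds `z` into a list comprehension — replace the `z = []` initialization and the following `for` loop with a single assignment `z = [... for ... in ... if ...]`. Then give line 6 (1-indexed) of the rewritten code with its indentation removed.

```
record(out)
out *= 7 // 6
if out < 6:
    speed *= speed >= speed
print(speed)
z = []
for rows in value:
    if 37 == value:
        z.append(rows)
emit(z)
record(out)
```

Transformed code:
record(out)
out *= 7 // 6
if out < 6:
    speed *= speed >= speed
print(speed)
z = [rows for rows in value if 37 == value]
emit(z)
record(out)

z = [rows for rows in value if 37 == value]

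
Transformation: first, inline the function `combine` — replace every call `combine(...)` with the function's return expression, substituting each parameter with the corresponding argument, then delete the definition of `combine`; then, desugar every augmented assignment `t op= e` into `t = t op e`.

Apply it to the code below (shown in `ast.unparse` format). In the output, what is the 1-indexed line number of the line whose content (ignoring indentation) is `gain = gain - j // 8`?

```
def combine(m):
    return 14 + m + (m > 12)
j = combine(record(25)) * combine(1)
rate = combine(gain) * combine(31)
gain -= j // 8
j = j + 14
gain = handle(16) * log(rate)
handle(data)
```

Transformed code:
j = (14 + record(25) + (record(25) > 12)) * (14 + 1 + (1 > 12))
rate = (14 + gain + (gain > 12)) * (14 + 31 + (31 > 12))
gain = gain - j // 8
j = j + 14
gain = handle(16) * log(rate)
handle(data)

3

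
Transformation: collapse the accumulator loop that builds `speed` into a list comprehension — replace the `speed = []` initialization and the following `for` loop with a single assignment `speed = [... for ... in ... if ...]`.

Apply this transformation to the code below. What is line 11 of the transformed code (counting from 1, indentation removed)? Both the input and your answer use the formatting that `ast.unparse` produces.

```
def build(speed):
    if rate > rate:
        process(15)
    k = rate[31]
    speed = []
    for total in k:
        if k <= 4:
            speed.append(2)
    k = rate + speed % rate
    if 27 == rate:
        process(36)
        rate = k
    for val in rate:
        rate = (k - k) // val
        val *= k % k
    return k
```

rate = (k - k) // val

Transformed code:
def build(speed):
    if rate > rate:
        process(15)
    k = rate[31]
    speed = [2 for total in k if k <= 4]
    k = rate + speed % rate
    if 27 == rate:
        process(36)
        rate = k
    for val in rate:
        rate = (k - k) // val
        val *= k % k
    return k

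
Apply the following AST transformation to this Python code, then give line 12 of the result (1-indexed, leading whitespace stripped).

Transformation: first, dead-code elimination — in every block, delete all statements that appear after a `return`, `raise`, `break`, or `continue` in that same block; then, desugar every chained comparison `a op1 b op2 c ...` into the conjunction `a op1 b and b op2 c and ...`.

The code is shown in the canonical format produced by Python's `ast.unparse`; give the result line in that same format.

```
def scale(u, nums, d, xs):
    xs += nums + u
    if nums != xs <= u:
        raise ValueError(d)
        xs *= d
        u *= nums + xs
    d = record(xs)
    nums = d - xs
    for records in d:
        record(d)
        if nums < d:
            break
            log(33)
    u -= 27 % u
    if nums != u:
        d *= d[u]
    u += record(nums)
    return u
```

Transformed code:
def scale(u, nums, d, xs):
    xs += nums + u
    if nums != xs and xs <= u:
        raise ValueError(d)
    d = record(xs)
    nums = d - xs
    for records in d:
        record(d)
        if nums < d:
            break
    u -= 27 % u
    if nums != u:
        d *= d[u]
    u += record(nums)
    return u

if nums != u:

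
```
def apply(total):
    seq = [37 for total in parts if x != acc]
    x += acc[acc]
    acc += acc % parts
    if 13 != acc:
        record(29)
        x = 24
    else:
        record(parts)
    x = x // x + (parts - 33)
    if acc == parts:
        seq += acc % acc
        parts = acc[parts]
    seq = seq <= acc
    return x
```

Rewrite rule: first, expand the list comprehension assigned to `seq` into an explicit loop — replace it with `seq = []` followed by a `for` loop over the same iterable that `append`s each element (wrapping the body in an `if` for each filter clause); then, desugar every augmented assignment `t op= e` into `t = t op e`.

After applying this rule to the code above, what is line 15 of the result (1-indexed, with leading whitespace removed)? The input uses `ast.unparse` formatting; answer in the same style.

seq = seq + acc % acc

Transformed code:
def apply(total):
    seq = []
    for total in parts:
        if x != acc:
            seq.append(37)
    x = x + acc[acc]
    acc = acc + acc % parts
    if 13 != acc:
        record(29)
        x = 24
    else:
        record(parts)
    x = x // x + (parts - 33)
    if acc == parts:
        seq = seq + acc % acc
        parts = acc[parts]
    seq = seq <= acc
    return x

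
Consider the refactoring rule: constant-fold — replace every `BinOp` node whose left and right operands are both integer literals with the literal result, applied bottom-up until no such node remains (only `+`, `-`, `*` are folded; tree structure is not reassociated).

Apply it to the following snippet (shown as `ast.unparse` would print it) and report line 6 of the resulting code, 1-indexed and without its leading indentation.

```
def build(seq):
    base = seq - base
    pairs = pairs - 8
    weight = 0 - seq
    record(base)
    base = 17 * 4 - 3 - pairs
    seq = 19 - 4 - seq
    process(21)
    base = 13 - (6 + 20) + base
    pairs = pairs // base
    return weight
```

base = 65 - pairs

Transformed code:
def build(seq):
    base = seq - base
    pairs = pairs - 8
    weight = 0 - seq
    record(base)
    base = 65 - pairs
    seq = 15 - seq
    process(21)
    base = -13 + base
    pairs = pairs // base
    return weight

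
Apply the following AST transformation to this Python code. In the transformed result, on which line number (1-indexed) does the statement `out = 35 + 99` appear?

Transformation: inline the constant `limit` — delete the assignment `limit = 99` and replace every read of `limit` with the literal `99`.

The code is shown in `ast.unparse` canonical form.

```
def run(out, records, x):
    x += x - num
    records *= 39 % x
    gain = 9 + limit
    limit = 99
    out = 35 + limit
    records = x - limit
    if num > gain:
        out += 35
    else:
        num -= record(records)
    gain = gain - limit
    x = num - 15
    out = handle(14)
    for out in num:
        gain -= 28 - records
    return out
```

5

Transformed code:
def run(out, records, x):
    x += x - num
    records *= 39 % x
    gain = 9 + 99
    out = 35 + 99
    records = x - 99
    if num > gain:
        out += 35
    else:
        num -= record(records)
    gain = gain - 99
    x = num - 15
    out = handle(14)
    for out in num:
        gain -= 28 - records
    return out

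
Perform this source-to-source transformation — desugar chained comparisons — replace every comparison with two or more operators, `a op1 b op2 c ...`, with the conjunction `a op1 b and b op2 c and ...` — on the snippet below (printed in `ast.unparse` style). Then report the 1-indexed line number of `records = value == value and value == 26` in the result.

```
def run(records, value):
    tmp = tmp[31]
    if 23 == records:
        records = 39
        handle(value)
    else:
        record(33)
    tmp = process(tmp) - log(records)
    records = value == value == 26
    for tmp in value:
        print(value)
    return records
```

Transformed code:
def run(records, value):
    tmp = tmp[31]
    if 23 == records:
        records = 39
        handle(value)
    else:
        record(33)
    tmp = process(tmp) - log(records)
    records = value == value and value == 26
    for tmp in value:
        print(value)
    return records

9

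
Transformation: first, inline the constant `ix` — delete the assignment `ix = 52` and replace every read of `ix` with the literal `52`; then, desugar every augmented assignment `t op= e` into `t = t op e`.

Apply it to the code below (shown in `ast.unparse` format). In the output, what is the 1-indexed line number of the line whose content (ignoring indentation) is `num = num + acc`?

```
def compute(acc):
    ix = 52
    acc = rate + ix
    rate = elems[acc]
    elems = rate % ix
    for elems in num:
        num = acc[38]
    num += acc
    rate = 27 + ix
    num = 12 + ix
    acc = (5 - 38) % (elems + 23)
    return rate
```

Transformed code:
def compute(acc):
    acc = rate + 52
    rate = elems[acc]
    elems = rate % 52
    for elems in num:
        num = acc[38]
    num = num + acc
    rate = 27 + 52
    num = 12 + 52
    acc = (5 - 38) % (elems + 23)
    return rate

7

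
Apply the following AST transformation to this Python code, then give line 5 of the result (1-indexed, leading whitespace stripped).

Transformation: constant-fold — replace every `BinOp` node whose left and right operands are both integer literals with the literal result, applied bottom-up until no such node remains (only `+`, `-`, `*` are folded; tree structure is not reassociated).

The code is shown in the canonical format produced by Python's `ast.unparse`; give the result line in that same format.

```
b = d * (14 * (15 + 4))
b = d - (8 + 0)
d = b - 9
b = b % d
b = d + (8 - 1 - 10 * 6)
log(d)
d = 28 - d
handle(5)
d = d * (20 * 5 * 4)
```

Transformed code:
b = d * 266
b = d - 8
d = b - 9
b = b % d
b = d + -53
log(d)
d = 28 - d
handle(5)
d = d * 400

b = d + -53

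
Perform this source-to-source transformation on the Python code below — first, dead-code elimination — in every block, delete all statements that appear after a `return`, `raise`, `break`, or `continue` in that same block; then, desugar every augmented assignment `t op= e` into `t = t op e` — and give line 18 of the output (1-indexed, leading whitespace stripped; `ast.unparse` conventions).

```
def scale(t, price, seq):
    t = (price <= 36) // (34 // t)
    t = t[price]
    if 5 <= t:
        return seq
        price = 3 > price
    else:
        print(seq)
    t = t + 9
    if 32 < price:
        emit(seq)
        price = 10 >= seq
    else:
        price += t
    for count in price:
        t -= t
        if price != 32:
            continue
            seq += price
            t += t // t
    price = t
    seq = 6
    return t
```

Transformed code:
def scale(t, price, seq):
    t = (price <= 36) // (34 // t)
    t = t[price]
    if 5 <= t:
        return seq
    else:
        print(seq)
    t = t + 9
    if 32 < price:
        emit(seq)
        price = 10 >= seq
    else:
        price = price + t
    for count in price:
        t = t - t
        if price != 32:
            continue
    price = t
    seq = 6
    return t

price = t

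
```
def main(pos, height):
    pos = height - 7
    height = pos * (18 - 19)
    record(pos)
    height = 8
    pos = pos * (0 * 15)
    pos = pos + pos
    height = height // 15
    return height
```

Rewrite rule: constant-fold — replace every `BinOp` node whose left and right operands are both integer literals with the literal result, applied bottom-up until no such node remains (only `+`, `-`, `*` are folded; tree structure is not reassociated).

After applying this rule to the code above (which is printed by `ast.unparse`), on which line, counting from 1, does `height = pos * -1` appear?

3

Transformed code:
def main(pos, height):
    pos = height - 7
    height = pos * -1
    record(pos)
    height = 8
    pos = pos * 0
    pos = pos + pos
    height = height // 15
    return height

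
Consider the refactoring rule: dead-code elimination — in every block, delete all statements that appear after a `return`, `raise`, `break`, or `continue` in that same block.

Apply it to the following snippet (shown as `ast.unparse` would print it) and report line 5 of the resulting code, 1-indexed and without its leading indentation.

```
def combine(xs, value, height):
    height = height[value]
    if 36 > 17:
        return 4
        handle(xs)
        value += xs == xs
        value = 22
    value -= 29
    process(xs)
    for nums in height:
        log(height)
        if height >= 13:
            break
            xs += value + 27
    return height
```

value -= 29

Transformed code:
def combine(xs, value, height):
    height = height[value]
    if 36 > 17:
        return 4
    value -= 29
    process(xs)
    for nums in height:
        log(height)
        if height >= 13:
            break
    return height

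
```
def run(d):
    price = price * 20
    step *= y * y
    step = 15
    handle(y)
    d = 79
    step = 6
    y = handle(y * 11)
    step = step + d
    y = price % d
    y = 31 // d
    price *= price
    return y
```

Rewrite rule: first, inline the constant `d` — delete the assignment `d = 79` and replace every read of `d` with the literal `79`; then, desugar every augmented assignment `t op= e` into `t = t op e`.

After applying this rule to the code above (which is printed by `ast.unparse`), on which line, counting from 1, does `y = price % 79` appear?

Transformed code:
def run(d):
    price = price * 20
    step = step * (y * y)
    step = 15
    handle(y)
    step = 6
    y = handle(y * 11)
    step = step + 79
    y = price % 79
    y = 31 // 79
    price = price * price
    return y

9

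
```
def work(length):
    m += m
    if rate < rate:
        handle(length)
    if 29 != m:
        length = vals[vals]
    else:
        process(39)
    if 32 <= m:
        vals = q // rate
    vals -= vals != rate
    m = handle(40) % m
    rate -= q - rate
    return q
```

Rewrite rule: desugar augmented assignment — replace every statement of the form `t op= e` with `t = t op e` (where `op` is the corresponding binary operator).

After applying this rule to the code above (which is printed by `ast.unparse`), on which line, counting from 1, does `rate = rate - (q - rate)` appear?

Transformed code:
def work(length):
    m = m + m
    if rate < rate:
        handle(length)
    if 29 != m:
        length = vals[vals]
    else:
        process(39)
    if 32 <= m:
        vals = q // rate
    vals = vals - (vals != rate)
    m = handle(40) % m
    rate = rate - (q - rate)
    return q

13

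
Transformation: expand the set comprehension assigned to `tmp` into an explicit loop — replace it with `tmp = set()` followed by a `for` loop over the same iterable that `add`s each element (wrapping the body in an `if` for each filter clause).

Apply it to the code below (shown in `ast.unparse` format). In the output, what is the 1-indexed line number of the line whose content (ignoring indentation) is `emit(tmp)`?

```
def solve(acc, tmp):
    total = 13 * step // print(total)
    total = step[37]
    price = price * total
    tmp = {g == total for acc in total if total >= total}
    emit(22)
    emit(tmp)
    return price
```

Transformed code:
def solve(acc, tmp):
    total = 13 * step // print(total)
    total = step[37]
    price = price * total
    tmp = set()
    for acc in total:
        if total >= total:
            tmp.add(g == total)
    emit(22)
    emit(tmp)
    return price

10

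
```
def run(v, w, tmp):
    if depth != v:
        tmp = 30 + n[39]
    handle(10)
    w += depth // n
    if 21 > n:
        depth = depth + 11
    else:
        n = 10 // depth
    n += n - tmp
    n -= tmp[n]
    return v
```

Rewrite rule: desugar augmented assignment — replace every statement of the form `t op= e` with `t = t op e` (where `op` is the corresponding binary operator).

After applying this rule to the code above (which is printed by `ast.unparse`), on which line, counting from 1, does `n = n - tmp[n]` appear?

11

Transformed code:
def run(v, w, tmp):
    if depth != v:
        tmp = 30 + n[39]
    handle(10)
    w = w + depth // n
    if 21 > n:
        depth = depth + 11
    else:
        n = 10 // depth
    n = n + (n - tmp)
    n = n - tmp[n]
    return v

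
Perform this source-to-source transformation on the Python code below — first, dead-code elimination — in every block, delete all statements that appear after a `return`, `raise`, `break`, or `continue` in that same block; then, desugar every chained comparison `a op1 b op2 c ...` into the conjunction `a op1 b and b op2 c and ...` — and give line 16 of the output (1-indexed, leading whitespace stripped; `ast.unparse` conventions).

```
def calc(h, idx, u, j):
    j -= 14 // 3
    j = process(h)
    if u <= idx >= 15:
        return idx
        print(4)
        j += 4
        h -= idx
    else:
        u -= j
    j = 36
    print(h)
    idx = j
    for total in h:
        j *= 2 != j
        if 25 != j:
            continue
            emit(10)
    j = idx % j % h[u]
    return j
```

Transformed code:
def calc(h, idx, u, j):
    j -= 14 // 3
    j = process(h)
    if u <= idx and idx >= 15:
        return idx
    else:
        u -= j
    j = 36
    print(h)
    idx = j
    for total in h:
        j *= 2 != j
        if 25 != j:
            continue
    j = idx % j % h[u]
    return j

return j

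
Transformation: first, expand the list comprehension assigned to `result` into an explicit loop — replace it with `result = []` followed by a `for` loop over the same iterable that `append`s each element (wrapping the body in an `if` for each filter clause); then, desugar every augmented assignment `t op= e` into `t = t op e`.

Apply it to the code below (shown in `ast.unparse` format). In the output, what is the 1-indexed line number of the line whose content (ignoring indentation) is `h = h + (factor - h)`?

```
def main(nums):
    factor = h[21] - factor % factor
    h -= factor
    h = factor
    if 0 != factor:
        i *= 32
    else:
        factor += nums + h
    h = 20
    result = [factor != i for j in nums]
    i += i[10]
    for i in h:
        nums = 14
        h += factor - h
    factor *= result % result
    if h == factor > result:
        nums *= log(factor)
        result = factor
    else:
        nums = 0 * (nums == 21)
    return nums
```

Transformed code:
def main(nums):
    factor = h[21] - factor % factor
    h = h - factor
    h = factor
    if 0 != factor:
        i = i * 32
    else:
        factor = factor + (nums + h)
    h = 20
    result = []
    for j in nums:
        result.append(factor != i)
    i = i + i[10]
    for i in h:
        nums = 14
        h = h + (factor - h)
    factor = factor * (result % result)
    if h == factor > result:
        nums = nums * log(factor)
        result = factor
    else:
        nums = 0 * (nums == 21)
    return nums

16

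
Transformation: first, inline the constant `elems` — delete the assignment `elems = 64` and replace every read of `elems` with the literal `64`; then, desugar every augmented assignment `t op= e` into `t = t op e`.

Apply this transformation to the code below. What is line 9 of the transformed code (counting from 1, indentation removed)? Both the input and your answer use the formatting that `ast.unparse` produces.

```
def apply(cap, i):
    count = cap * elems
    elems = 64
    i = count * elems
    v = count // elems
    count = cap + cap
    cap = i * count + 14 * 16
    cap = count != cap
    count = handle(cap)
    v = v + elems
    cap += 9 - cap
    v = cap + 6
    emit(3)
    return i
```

Transformed code:
def apply(cap, i):
    count = cap * 64
    i = count * 64
    v = count // 64
    count = cap + cap
    cap = i * count + 14 * 16
    cap = count != cap
    count = handle(cap)
    v = v + 64
    cap = cap + (9 - cap)
    v = cap + 6
    emit(3)
    return i

v = v + 64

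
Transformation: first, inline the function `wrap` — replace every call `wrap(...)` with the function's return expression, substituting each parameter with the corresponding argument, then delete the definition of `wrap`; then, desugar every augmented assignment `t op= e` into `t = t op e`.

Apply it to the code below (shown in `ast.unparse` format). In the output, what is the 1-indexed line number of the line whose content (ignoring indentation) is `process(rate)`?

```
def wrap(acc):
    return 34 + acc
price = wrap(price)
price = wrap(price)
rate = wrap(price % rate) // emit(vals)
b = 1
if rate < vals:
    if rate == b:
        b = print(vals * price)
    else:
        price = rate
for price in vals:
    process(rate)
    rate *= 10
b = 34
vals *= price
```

Transformed code:
price = 34 + price
price = 34 + price
rate = (34 + price % rate) // emit(vals)
b = 1
if rate < vals:
    if rate == b:
        b = print(vals * price)
    else:
        price = rate
for price in vals:
    process(rate)
    rate = rate * 10
b = 34
vals = vals * price

11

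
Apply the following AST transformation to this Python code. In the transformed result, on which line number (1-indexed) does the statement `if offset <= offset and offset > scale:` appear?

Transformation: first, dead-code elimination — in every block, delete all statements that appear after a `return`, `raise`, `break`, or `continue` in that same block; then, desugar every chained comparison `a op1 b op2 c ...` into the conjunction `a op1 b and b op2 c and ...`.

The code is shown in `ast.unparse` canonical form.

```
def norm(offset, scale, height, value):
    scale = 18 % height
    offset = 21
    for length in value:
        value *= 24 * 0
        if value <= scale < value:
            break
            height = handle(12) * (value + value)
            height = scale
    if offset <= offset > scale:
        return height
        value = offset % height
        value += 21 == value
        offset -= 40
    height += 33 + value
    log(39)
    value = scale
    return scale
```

Transformed code:
def norm(offset, scale, height, value):
    scale = 18 % height
    offset = 21
    for length in value:
        value *= 24 * 0
        if value <= scale and scale < value:
            break
    if offset <= offset and offset > scale:
        return height
    height += 33 + value
    log(39)
    value = scale
    return scale

8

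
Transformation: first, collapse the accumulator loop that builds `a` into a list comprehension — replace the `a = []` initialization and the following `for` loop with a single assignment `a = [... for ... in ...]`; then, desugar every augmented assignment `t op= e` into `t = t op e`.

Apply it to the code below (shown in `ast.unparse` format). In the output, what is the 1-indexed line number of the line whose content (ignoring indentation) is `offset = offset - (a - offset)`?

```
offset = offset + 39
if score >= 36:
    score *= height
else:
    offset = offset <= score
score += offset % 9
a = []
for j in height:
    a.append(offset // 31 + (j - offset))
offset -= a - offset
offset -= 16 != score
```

Transformed code:
offset = offset + 39
if score >= 36:
    score = score * height
else:
    offset = offset <= score
score = score + offset % 9
a = [offset // 31 + (j - offset) for j in height]
offset = offset - (a - offset)
offset = offset - (16 != score)

8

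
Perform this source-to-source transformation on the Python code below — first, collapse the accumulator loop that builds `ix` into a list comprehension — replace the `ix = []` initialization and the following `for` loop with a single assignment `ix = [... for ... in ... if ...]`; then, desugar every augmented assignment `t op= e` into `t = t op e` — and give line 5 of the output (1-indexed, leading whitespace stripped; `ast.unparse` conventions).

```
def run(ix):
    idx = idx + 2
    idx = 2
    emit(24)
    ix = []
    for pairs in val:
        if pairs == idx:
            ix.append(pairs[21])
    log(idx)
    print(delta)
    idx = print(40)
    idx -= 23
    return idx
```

ix = [pairs[21] for pairs in val if pairs == idx]

Transformed code:
def run(ix):
    idx = idx + 2
    idx = 2
    emit(24)
    ix = [pairs[21] for pairs in val if pairs == idx]
    log(idx)
    print(delta)
    idx = print(40)
    idx = idx - 23
    return idx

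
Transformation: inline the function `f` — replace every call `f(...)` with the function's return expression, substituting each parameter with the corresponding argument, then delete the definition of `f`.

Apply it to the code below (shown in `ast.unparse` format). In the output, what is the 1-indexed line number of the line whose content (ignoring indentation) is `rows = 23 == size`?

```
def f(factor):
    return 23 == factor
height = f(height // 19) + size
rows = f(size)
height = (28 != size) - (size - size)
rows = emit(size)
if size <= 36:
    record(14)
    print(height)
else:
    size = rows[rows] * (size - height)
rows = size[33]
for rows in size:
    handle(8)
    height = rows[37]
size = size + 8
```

2

Transformed code:
height = (23 == height // 19) + size
rows = 23 == size
height = (28 != size) - (size - size)
rows = emit(size)
if size <= 36:
    record(14)
    print(height)
else:
    size = rows[rows] * (size - height)
rows = size[33]
for rows in size:
    handle(8)
    height = rows[37]
size = size + 8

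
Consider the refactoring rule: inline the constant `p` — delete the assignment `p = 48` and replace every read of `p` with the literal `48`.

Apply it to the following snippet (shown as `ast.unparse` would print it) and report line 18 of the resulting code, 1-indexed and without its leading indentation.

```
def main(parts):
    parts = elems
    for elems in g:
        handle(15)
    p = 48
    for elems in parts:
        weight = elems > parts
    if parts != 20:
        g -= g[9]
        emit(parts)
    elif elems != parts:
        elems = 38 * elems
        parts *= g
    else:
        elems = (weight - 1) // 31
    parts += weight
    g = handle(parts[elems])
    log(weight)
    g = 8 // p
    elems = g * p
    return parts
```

g = 8 // 48

Transformed code:
def main(parts):
    parts = elems
    for elems in g:
        handle(15)
    for elems in parts:
        weight = elems > parts
    if parts != 20:
        g -= g[9]
        emit(parts)
    elif elems != parts:
        elems = 38 * elems
        parts *= g
    else:
        elems = (weight - 1) // 31
    parts += weight
    g = handle(parts[elems])
    log(weight)
    g = 8 // 48
    elems = g * 48
    return parts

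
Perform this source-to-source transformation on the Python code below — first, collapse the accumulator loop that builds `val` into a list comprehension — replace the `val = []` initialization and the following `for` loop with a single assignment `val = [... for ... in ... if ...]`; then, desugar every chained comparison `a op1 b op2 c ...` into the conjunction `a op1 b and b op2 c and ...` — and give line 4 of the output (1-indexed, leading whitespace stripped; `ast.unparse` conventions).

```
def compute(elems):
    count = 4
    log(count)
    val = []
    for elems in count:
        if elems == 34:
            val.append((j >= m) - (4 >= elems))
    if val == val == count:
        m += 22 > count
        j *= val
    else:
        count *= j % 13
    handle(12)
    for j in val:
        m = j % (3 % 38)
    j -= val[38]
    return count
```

Transformed code:
def compute(elems):
    count = 4
    log(count)
    val = [(j >= m) - (4 >= elems) for elems in count if elems == 34]
    if val == val and val == count:
        m += 22 > count
        j *= val
    else:
        count *= j % 13
    handle(12)
    for j in val:
        m = j % (3 % 38)
    j -= val[38]
    return count

val = [(j >= m) - (4 >= elems) for elems in count if elems == 34]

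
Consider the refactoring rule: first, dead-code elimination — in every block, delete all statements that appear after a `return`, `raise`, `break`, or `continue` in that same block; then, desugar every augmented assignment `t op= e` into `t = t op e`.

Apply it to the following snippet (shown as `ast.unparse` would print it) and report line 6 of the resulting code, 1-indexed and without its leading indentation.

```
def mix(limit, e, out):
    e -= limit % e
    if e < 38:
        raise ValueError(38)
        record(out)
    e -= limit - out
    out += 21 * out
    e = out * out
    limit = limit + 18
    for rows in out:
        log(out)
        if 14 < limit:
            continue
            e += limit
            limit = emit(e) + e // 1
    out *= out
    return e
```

out = out + 21 * out

Transformed code:
def mix(limit, e, out):
    e = e - limit % e
    if e < 38:
        raise ValueError(38)
    e = e - (limit - out)
    out = out + 21 * out
    e = out * out
    limit = limit + 18
    for rows in out:
        log(out)
        if 14 < limit:
            continue
    out = out * out
    return e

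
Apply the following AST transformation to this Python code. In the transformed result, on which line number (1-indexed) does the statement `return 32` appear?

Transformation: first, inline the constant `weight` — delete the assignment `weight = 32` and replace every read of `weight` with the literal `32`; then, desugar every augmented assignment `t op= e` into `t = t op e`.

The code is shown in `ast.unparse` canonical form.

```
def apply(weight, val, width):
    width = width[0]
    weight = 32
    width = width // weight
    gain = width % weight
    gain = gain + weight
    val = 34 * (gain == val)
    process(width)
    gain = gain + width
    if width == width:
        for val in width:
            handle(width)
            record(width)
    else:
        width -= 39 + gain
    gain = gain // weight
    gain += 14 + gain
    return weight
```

17

Transformed code:
def apply(weight, val, width):
    width = width[0]
    width = width // 32
    gain = width % 32
    gain = gain + 32
    val = 34 * (gain == val)
    process(width)
    gain = gain + width
    if width == width:
        for val in width:
            handle(width)
            record(width)
    else:
        width = width - (39 + gain)
    gain = gain // 32
    gain = gain + (14 + gain)
    return 32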